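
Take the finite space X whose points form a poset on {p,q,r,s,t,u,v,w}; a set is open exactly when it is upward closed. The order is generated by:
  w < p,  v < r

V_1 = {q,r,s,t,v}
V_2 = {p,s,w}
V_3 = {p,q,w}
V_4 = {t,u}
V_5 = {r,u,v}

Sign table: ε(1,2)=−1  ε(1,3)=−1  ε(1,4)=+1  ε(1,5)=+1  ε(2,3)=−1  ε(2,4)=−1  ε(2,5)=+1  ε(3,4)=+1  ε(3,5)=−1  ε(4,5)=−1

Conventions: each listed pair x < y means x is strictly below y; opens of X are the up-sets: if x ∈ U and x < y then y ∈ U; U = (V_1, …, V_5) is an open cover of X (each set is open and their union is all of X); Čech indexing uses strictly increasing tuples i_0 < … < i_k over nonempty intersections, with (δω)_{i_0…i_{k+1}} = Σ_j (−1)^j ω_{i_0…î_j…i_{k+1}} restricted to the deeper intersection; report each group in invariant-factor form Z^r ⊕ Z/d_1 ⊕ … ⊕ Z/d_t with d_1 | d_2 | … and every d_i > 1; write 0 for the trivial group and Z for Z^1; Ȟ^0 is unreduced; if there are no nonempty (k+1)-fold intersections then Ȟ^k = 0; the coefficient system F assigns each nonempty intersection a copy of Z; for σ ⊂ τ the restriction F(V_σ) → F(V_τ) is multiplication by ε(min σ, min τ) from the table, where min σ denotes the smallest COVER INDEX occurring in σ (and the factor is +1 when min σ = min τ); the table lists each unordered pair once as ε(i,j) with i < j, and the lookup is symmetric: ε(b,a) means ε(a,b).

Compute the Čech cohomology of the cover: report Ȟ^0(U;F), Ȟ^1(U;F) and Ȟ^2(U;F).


Ȟ^0(U;F) ≅ 0,  Ȟ^1(U;F) ≅ Z ⊕ Z/2,  Ȟ^2(U;F) ≅ 0

intersection data:
  V12={s} V13={q} V14={t} V15={r,v} V23={p,w} V45={u}
C dims 5,6; δ0: rk 5, SNF 1^4·2
Ȟ^0 = (5 − 5) − 0 = 0, so Ȟ^0 ≅ 0
Ȟ^1 = (6 − 0) − 5 = 1 plus torsion [2], so Ȟ^1 ≅ Z ⊕ Z/2
Ȟ^2 = (0 − 0) − 0 = 0, so Ȟ^2 ≅ 0


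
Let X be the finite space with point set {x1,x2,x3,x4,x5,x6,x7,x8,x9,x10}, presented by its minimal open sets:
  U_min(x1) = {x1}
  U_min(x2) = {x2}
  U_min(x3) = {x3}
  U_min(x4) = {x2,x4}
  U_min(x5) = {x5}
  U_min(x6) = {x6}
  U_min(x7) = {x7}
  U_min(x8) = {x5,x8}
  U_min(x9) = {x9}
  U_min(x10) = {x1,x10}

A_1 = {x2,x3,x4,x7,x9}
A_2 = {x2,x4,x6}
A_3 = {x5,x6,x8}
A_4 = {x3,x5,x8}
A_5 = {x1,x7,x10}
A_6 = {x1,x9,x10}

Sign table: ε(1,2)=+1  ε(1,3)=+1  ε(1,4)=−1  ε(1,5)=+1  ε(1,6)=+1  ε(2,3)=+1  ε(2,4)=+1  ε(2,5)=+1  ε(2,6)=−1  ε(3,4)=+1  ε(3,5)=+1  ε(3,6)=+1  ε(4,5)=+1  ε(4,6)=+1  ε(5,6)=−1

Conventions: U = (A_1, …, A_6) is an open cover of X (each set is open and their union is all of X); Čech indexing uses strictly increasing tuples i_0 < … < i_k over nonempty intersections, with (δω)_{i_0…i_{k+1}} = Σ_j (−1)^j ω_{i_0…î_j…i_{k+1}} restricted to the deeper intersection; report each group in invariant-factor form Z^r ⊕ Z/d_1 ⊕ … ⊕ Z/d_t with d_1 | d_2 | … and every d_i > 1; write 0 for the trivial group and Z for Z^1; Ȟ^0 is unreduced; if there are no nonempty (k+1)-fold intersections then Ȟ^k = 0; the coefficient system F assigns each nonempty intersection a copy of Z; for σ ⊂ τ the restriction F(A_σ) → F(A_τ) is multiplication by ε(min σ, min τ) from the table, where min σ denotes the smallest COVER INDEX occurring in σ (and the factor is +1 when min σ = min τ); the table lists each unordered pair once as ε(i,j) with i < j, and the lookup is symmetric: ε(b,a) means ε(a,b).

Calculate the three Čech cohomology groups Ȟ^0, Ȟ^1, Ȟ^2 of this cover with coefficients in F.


nerve simplices:
  A12={x2,x4} A14={x3} A15={x7} A16={x9} A23={x6} A34={x5,x8} A56={x1,x10}
C dims 6,7; δ0: rk 6, SNF 1^5·2
degree 0: 6−6−0 = 0 → Ȟ^0 ≅ 0
degree 1: 7−0−6 = 1 plus torsion [2] → Ȟ^1 ≅ Z ⊕ Z/2
degree 2: 0−0−0 = 0 → Ȟ^2 ≅ 0

Ȟ^0(U;F) ≅ 0, Ȟ^1(U;F) ≅ Z ⊕ Z/2 and Ȟ^2(U;F) ≅ 0


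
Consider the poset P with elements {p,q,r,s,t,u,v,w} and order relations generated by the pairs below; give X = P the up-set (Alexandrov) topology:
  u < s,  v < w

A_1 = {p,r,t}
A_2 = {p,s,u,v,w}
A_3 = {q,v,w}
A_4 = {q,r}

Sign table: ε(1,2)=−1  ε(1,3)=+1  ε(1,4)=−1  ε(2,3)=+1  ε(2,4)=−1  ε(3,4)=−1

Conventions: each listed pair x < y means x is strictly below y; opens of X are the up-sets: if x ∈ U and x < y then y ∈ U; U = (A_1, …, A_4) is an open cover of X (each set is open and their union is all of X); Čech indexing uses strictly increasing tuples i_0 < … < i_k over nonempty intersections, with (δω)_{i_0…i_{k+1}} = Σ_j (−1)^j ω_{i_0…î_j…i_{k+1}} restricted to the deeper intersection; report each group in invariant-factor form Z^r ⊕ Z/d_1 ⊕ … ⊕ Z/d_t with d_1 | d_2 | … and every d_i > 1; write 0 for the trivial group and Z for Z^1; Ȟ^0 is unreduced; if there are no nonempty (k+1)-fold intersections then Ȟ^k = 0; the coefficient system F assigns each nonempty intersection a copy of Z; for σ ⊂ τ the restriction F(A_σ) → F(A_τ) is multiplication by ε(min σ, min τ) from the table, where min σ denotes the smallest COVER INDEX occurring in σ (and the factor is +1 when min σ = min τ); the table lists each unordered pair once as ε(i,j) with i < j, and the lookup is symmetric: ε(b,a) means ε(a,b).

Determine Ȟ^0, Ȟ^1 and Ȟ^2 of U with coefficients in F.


nonempty overlaps:
  A12={p} A14={r} A23={v,w} A34={q}
C dims 4,4; δ0: rk 4, SNF 1^3·2
degree 0: 4−4−0 = 0 → Ȟ^0 ≅ 0
degree 1: 4−0−4 = 0 plus torsion [2] → Ȟ^1 ≅ Z/2
degree 2: 0−0−0 = 0 → Ȟ^2 ≅ 0

Ȟ^0 ≅ 0, Ȟ^1 ≅ Z/2 and Ȟ^2 ≅ 0


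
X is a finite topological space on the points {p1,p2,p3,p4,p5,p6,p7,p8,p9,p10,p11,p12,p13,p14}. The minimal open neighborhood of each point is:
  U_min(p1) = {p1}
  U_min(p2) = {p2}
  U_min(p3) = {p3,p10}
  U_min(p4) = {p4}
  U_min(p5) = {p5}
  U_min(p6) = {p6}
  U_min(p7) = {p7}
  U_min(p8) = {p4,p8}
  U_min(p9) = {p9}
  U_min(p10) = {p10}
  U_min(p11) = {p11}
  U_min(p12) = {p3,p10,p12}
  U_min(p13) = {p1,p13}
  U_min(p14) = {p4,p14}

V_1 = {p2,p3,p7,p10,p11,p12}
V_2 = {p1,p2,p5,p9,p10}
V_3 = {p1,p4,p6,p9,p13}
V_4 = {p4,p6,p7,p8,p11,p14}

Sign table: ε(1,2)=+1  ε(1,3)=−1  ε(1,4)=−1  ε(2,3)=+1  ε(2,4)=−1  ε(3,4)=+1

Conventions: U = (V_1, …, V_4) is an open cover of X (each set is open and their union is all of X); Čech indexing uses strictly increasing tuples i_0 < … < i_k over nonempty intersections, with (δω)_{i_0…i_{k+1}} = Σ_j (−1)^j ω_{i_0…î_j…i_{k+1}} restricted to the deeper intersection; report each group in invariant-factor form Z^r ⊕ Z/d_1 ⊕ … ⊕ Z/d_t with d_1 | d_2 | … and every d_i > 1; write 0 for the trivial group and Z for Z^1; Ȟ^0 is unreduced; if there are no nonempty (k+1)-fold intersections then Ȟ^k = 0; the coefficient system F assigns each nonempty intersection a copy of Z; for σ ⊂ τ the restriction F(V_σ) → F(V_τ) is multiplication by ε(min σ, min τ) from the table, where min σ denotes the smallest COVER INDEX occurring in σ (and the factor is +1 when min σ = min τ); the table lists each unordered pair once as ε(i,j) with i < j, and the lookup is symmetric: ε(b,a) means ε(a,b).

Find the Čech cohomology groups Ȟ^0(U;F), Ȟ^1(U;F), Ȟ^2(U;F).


Ȟ^0 = 0,  Ȟ^1 = Z/2,  Ȟ^2 = 0

intersection data:
  V12={p2,p10} V14={p7,p11} V23={p1,p9} V34={p4,p6}
C dims 4,4; δ0: rk 4, SNF 1^3·2
Ȟ^0 = (4 − 4) − 0 = 0, so Ȟ^0 ≅ 0
Ȟ^1 = (4 − 0) − 4 = 0 plus torsion [2], so Ȟ^1 ≅ Z/2
Ȟ^2 = (0 − 0) − 0 = 0, so Ȟ^2 ≅ 0


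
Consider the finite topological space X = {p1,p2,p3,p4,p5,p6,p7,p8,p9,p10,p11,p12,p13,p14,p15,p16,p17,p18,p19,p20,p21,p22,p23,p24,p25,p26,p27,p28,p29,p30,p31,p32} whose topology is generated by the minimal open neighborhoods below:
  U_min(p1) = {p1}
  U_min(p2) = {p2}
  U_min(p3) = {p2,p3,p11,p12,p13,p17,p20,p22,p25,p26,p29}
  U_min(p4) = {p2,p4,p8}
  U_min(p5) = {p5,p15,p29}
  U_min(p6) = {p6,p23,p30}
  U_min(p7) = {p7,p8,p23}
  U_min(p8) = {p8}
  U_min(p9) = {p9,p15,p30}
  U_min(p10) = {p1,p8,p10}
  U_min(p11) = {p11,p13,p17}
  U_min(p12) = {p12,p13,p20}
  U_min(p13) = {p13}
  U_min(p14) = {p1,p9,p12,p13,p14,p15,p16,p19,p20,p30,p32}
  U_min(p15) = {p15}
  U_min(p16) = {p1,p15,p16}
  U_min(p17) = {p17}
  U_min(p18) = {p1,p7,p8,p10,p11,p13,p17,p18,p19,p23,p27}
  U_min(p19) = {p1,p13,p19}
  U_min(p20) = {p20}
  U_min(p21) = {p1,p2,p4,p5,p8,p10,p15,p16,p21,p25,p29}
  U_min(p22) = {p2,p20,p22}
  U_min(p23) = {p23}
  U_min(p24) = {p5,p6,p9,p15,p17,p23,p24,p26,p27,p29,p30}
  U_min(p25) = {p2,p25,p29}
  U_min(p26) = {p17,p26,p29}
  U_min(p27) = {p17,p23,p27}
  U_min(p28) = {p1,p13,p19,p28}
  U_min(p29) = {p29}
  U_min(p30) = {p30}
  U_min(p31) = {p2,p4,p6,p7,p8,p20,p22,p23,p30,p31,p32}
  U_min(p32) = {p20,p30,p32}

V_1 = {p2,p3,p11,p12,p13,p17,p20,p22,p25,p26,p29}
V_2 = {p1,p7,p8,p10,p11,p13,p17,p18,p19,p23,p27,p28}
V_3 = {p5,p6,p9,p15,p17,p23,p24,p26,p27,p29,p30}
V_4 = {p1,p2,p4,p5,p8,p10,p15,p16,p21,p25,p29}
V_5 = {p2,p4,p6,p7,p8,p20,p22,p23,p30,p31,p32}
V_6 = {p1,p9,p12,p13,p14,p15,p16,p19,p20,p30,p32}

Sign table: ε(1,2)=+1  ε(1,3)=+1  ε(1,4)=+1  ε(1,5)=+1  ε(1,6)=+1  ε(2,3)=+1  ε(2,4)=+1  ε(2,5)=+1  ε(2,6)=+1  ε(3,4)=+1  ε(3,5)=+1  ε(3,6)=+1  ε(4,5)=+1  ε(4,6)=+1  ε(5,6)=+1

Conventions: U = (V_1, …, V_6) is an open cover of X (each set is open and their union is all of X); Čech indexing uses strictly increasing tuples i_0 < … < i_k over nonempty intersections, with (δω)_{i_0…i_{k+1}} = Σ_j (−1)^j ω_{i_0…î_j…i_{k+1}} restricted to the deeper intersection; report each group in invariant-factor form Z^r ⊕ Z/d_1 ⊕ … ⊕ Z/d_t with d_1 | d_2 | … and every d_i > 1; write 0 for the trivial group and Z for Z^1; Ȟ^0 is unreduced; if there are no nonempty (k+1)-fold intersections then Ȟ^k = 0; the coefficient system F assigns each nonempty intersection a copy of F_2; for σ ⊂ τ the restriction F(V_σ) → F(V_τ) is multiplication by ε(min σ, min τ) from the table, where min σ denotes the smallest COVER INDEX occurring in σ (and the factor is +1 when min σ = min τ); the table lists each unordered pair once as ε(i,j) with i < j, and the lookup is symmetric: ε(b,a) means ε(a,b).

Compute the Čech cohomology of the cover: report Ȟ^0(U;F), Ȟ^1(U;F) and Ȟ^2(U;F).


cover nerve:
  V12={p11,p13,p17} V13={p17,p26,p29} V14={p2,p25,p29} V15={p2,p20,p22} V16={p12,p13,p20} V23={p17,p23,p27} V24={p1,p8,p10} V25={p7,p8,p23} V26={p1,p13,p19} V34={p5,p15,p29} V35={p6,p23,p30} V36={p9,p15,p30} V45={p2,p4,p8} V46={p1,p15,p16} V56={p20,p30,p32}
  V123={p17} V126={p13} V134={p29} V145={p2} V156={p20} V235={p23} V245={p8} V246={p1} V346={p15} V356={p30}
C dims 6,15,10; δ0: rk_F2 5; δ1: rk_F2 9
Ȟ^0: (6−5)−0=1 ⇒ Z/2
Ȟ^1: (15−9)−5=1 ⇒ Z/2
Ȟ^2: (10−0)−9=1 ⇒ Z/2

Ȟ^0(U;F) ≅ Z/2, Ȟ^1(U;F) ≅ Z/2, Ȟ^2(U;F) ≅ Z/2


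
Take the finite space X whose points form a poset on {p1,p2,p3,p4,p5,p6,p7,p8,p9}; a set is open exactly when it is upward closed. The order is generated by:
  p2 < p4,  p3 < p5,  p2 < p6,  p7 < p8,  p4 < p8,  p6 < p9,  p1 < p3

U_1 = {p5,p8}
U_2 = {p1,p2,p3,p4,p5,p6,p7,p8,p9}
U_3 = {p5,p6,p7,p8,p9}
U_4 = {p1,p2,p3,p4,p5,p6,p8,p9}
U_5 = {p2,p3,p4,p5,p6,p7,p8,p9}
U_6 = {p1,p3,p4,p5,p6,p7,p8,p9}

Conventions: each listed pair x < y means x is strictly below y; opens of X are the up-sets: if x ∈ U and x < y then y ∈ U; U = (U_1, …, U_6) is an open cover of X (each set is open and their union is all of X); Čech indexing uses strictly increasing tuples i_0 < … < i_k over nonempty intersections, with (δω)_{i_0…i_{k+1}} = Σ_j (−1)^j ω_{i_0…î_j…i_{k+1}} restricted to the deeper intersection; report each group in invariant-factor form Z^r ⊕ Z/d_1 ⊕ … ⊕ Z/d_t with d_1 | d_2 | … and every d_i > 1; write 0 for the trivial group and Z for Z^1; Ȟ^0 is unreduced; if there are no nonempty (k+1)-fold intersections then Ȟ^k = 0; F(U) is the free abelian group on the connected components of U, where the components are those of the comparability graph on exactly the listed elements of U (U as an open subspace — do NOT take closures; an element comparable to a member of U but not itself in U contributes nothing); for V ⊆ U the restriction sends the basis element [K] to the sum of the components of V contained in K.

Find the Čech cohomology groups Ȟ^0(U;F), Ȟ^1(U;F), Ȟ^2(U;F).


Ȟ^0 ≅ Z^2,  Ȟ^1 ≅ 0,  Ȟ^2 ≅ 0

nerve simplices:
  U12={p5,p8} U13={p5,p8} U14={p5,p8} U15={p5,p8} U16={p5,p8} U23={p5,p6,p7,p8,p9} U24={p1,p2,p3,p4,p5,p6,p8,p9} U25={p2,p3,p4,p5,p6,p7,p8,p9} U26={p1,p3,p4,p5,p6,p7,p8,p9} U34={p5,p6,p8,p9} U35={p5,p6,p7,p8,p9} U36={p5,p6,p7,p8,p9} U45={p2,p3,p4,p5,p6,p8,p9} U46={p1,p3,p4,p5,p6,p8,p9} U56={p3,p4,p5,p6,p7,p8,p9}
  U123={p5,p8} U124={p5,p8} U125={p5,p8} U126={p5,p8} U134={p5,p8} U135={p5,p8} U136={p5,p8} U145={p5,p8} U146={p5,p8} U156={p5,p8} U234={p5,p6,p8,p9} U235={p5,p6,p7,p8,p9} U236={p5,p6,p7,p8,p9} U245={p2,p3,p4,p5,p6,p8,p9} U246={p1,p3,p4,p5,p6,p8,p9} U256={p3,p4,p5,p6,p7,p8,p9} U345={p5,p6,p8,p9} U346={p5,p6,p8,p9} U356={p5,p6,p7,p8,p9} U456={p3,p4,p5,p6,p8,p9}
  U1234={p5,p8} U1235={p5,p8} U1236={p5,p8} U1245={p5,p8} U1246={p5,p8} U1256={p5,p8} U1345={p5,p8} U1346={p5,p8} U1356={p5,p8} U1456={p5,p8} U2345={p5,p6,p8,p9} U2346={p5,p6,p8,p9} U2356={p5,p6,p7,p8,p9} U2456={p3,p4,p5,p6,p8,p9} U3456={p5,p6,p8,p9}
  U12345={p5,p8} U12346={p5,p8} U12356={p5,p8} U12456={p5,p8} U13456={p5,p8} U23456={p5,p6,p8,p9}
  U123456={p5,p8}
components per intersection:
  U1: {p5} {p8}
  U2: {p1,p3,p5} {p2,p4,p6,p7,p8,p9}
  U3: {p5} {p6,p9} {p7,p8}
  U4: {p1,p3,p5} {p2,p4,p6,p8,p9}
  U5: {p2,p4,p6,p7,p8,p9} {p3,p5}
  U6: {p1,p3,p5} {p4,p7,p8} {p6,p9}
  U12: {p5} {p8}
  U13: {p5} {p8}
  U14: {p5} {p8}
  U15: {p5} {p8}
  U16: {p5} {p8}
  U23: {p5} {p6,p9} {p7,p8}
  U24: {p1,p3,p5} {p2,p4,p6,p8,p9}
  U25: {p2,p4,p6,p7,p8,p9} {p3,p5}
  U26: {p1,p3,p5} {p4,p7,p8} {p6,p9}
  U34: {p5} {p6,p9} {p8}
  U35: {p5} {p6,p9} {p7,p8}
  U36: {p5} {p6,p9} {p7,p8}
  U45: {p2,p4,p6,p8,p9} {p3,p5}
  U46: {p1,p3,p5} {p4,p8} {p6,p9}
  U56: {p3,p5} {p4,p7,p8} {p6,p9}
  U123: {p5} {p8}
  U124: {p5} {p8}
  U125: {p5} {p8}
  U126: {p5} {p8}
  U134: {p5} {p8}
  U135: {p5} {p8}
  U136: {p5} {p8}
  U145: {p5} {p8}
  U146: {p5} {p8}
  U156: {p5} {p8}
  U234: {p5} {p6,p9} {p8}
  U235: {p5} {p6,p9} {p7,p8}
  U236: {p5} {p6,p9} {p7,p8}
  U245: {p2,p4,p6,p8,p9} {p3,p5}
  U246: {p1,p3,p5} {p4,p8} {p6,p9}
  U256: {p3,p5} {p4,p7,p8} {p6,p9}
  U345: {p5} {p6,p9} {p8}
  U346: {p5} {p6,p9} {p8}
  U356: {p5} {p6,p9} {p7,p8}
  U456: {p3,p5} {p4,p8} {p6,p9}
  U1234: {p5} {p8}
  U1235: {p5} {p8}
  U1236: {p5} {p8}
  U1245: {p5} {p8}
  U1246: {p5} {p8}
  U1256: {p5} {p8}
  U1345: {p5} {p8}
  U1346: {p5} {p8}
  U1356: {p5} {p8}
  U1456: {p5} {p8}
  U2345: {p5} {p6,p9} {p8}
  U2346: {p5} {p6,p9} {p8}
  U2356: {p5} {p6,p9} {p7,p8}
  U2456: {p3,p5} {p4,p8} {p6,p9}
  U3456: {p5} {p6,p9} {p8}
  U12345: {p5} {p8}
  U12346: {p5} {p8}
  U12356: {p5} {p8}
  U12456: {p5} {p8}
  U13456: {p5} {p8}
  U23456: {p5} {p6,p9} {p8}
  U123456: {p5} {p8}
C dims 14,37,49,35; δ0: rk 12, SNF 1^12; δ1: rk 25, SNF 1^25; δ2: rk 24, SNF 1^24
degree 0: 14−12−0 = 2 → Ȟ^0 ≅ Z^2
degree 1: 37−25−12 = 0 → Ȟ^1 ≅ 0
degree 2: 49−24−25 = 0 → Ȟ^2 ≅ 0


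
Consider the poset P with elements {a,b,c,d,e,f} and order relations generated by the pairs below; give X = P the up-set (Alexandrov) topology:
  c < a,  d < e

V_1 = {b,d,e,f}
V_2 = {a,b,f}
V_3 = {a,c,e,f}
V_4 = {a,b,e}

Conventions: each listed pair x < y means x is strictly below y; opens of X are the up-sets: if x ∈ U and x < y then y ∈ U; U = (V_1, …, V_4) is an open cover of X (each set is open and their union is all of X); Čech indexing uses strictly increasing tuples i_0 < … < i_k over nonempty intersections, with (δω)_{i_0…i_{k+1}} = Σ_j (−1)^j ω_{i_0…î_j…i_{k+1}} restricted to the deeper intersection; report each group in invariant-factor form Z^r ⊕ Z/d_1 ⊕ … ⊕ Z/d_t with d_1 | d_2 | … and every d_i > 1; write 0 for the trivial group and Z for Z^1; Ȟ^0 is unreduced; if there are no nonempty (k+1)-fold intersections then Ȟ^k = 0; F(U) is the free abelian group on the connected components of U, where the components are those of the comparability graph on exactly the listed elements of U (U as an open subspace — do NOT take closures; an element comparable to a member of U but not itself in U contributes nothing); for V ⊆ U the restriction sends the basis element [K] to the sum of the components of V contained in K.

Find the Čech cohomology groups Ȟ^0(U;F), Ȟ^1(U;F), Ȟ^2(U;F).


Ȟ^0 ≅ Z^4,  Ȟ^1 ≅ 0,  Ȟ^2 ≅ 0

nerve of the cover:
  V12={b,f} V13={e,f} V14={b,e} V23={a,f} V24={a,b} V34={a,e}
  V123={f} V124={b} V134={e} V234={a}
components per intersection:
  V1: {b} {d,e} {f}
  V2: {a} {b} {f}
  V3: {a,c} {e} {f}
  V4: {a} {b} {e}
  V12: {b} {f}
  V13: {e} {f}
  V14: {b} {e}
  V23: {a} {f}
  V24: {a} {b}
  V34: {a} {e}
  V123: {f}
  V124: {b}
  V134: {e}
  V234: {a}
C dims 12,12,4; δ0: rk 8, SNF 1^8; δ1: rk 4, SNF 1^4
Ȟ^0 = (12 − 8) − 0 = 4, so Ȟ^0 ≅ Z^4
Ȟ^1 = (12 − 4) − 8 = 0, so Ȟ^1 ≅ 0
Ȟ^2 = (4 − 0) − 4 = 0, so Ȟ^2 ≅ 0


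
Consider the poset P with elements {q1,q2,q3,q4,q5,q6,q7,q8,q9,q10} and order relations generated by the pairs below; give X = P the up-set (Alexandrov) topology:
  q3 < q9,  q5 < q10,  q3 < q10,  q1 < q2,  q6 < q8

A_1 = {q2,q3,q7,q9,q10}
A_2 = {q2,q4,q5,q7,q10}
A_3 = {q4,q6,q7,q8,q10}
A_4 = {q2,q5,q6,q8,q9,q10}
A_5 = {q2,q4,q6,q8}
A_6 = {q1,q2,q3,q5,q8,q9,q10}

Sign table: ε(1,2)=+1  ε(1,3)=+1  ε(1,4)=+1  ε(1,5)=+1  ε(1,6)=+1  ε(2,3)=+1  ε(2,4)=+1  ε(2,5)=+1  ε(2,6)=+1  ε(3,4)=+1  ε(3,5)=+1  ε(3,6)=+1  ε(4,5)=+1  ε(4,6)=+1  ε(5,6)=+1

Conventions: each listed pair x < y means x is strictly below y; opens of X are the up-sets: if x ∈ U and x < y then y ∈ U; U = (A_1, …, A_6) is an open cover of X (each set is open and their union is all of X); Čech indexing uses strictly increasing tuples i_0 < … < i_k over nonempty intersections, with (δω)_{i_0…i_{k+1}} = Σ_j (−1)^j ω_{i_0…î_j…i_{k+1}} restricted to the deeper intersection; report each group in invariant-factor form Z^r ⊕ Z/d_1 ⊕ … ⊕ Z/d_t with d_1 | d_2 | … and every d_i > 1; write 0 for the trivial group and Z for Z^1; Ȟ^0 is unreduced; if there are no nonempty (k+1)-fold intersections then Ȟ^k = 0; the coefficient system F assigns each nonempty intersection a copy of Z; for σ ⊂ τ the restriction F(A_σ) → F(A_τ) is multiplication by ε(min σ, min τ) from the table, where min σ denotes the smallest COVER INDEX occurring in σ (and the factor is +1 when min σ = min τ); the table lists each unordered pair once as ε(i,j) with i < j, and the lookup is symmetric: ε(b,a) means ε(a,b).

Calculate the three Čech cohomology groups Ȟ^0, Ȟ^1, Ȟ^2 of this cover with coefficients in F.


Ȟ^0(U;F) ≅ Z,  Ȟ^1(U;F) ≅ 0,  Ȟ^2(U;F) ≅ Z

nerve simplices:
  A12={q2,q7,q10} A13={q7,q10} A14={q2,q9,q10} A15={q2} A16={q2,q3,q9,q10} A23={q4,q7,q10} A24={q2,q5,q10} A25={q2,q4} A26={q2,q5,q10} A34={q6,q8,q10} A35={q4,q6,q8} A36={q8,q10} A45={q2,q6,q8} A46={q2,q5,q8,q9,q10} A56={q2,q8}
  A123={q7,q10} A124={q2,q10} A125={q2} A126={q2,q10} A134={q10} A136={q10} A145={q2} A146={q2,q9,q10} A156={q2} A234={q10} A235={q4} A236={q10} A245={q2} A246={q2,q5,q10} A256={q2} A345={q6,q8} A346={q8,q10} A356={q8} A456={q2,q8}
  A1234={q10} A1236={q10} A1245={q2} A1246={q2,q10} A1256={q2} A1346={q10} A1456={q2} A2346={q10} A2456={q2} A3456={q8}
  A12346={q10} A12456={q2}
C dims 6,15,19,10; δ0: rk 5, SNF 1^5; δ1: rk 10, SNF 1^10; δ2: rk 8, SNF 1^8
degree 0: 6−5−0 = 1 → Ȟ^0 ≅ Z
degree 1: 15−10−5 = 0 → Ȟ^1 ≅ 0
degree 2: 19−8−10 = 1 → Ȟ^2 ≅ Z


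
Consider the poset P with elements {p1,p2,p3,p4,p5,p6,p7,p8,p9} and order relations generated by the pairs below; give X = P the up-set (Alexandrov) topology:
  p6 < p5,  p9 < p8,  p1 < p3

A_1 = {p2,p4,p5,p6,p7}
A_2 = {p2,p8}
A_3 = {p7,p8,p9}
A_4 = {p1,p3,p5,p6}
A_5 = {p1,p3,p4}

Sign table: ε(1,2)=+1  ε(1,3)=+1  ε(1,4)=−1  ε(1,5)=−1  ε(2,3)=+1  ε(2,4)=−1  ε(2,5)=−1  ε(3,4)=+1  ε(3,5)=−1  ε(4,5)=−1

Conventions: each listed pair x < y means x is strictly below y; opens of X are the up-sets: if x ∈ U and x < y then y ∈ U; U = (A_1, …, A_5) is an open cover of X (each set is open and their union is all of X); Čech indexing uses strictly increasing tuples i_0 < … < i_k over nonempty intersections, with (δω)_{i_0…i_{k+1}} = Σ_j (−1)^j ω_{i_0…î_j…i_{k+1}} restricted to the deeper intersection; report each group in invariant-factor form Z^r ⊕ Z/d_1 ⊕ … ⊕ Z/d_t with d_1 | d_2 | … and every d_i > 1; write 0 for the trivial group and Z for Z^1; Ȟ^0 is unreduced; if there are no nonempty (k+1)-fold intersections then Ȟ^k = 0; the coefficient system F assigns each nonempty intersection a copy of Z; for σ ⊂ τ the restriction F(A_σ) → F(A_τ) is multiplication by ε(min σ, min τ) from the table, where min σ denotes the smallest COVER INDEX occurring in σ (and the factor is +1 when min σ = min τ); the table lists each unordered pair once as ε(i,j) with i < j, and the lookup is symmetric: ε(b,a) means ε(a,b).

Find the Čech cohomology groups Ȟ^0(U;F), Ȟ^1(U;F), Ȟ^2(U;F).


nerve simplices:
  A12={p2} A13={p7} A14={p5,p6} A15={p4} A23={p8} A45={p1,p3}
C dims 5,6; δ0: rk 5, SNF 1^4·2
degree 0: 5−5−0 = 0 → Ȟ^0 ≅ 0
degree 1: 6−0−5 = 1 plus torsion [2] → Ȟ^1 ≅ Z ⊕ Z/2
degree 2: 0−0−0 = 0 → Ȟ^2 ≅ 0

Ȟ^0 ≅ 0; Ȟ^1 ≅ Z ⊕ Z/2; Ȟ^2 ≅ 0


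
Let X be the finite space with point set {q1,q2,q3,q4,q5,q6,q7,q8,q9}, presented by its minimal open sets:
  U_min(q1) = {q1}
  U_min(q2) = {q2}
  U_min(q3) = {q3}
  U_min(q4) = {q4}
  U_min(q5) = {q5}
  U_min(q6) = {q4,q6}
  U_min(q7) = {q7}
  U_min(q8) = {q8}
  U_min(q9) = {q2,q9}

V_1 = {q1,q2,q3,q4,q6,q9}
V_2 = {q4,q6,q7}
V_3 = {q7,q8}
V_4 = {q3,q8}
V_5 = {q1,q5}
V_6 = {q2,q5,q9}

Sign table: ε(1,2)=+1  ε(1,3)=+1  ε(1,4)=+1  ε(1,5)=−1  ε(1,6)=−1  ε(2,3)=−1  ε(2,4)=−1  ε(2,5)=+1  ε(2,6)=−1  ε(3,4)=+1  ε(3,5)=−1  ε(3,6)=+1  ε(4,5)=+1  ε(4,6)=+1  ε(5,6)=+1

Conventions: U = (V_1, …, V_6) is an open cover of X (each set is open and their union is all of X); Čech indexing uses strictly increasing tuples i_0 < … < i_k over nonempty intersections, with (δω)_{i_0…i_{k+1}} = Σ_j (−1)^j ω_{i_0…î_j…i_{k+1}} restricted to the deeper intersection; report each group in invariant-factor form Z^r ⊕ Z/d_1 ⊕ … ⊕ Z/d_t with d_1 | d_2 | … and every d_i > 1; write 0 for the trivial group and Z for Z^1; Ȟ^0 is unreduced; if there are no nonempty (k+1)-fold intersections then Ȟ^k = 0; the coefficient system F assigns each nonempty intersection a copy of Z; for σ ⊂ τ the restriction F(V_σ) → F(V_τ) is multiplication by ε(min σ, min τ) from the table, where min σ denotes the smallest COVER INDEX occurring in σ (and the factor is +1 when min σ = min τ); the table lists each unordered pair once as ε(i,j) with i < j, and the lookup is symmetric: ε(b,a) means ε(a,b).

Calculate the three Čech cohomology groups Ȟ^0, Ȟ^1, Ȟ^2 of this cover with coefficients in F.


cover nerve:
  V12={q4,q6} V14={q3} V15={q1} V16={q2,q9} V23={q7} V34={q8} V56={q5}
C dims 6,7; δ0: rk 6, SNF 1^5·2
Ȟ^0: (6−6)−0=0 ⇒ 0
Ȟ^1: (7−0)−6=1 plus torsion [2] ⇒ Z ⊕ Z/2
Ȟ^2: (0−0)−0=0 ⇒ 0

Ȟ^0(U;F) ≅ 0, Ȟ^1(U;F) ≅ Z ⊕ Z/2, Ȟ^2(U;F) ≅ 0


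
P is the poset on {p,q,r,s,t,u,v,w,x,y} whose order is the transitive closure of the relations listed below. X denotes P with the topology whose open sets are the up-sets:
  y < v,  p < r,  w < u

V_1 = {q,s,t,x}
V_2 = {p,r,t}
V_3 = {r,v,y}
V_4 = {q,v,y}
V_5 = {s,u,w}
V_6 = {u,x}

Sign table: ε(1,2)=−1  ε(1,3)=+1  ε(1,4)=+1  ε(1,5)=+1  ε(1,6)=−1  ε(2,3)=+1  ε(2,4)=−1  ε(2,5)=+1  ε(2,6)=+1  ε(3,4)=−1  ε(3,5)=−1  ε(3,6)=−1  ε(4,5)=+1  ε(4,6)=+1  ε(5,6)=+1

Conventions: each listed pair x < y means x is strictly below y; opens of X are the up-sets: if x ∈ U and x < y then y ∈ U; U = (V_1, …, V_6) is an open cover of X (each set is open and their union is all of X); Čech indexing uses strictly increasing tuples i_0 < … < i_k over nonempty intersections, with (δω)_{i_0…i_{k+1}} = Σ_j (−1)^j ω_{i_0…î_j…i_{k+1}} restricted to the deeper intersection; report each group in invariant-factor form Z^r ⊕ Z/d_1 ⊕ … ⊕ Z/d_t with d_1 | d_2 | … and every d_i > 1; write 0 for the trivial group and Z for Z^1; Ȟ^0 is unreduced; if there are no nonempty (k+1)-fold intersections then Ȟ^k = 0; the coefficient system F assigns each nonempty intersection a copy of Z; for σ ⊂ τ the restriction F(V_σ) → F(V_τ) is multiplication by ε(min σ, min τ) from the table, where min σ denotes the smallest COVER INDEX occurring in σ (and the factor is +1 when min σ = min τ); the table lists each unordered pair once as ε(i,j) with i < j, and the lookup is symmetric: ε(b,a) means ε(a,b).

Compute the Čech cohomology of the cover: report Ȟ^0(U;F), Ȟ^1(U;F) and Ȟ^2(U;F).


nonempty intersections:
  V12={t} V14={q} V15={s} V16={x} V23={r} V34={v,y} V56={u}
C dims 6,7; δ0: rk 6, SNF 1^5·2
Ȟ^0: (6−6)−0=0 ⇒ 0
Ȟ^1: (7−0)−6=1 plus torsion [2] ⇒ Z ⊕ Z/2
Ȟ^2: (0−0)−0=0 ⇒ 0

Ȟ^0(U;F) ≅ 0, Ȟ^1(U;F) ≅ Z ⊕ Z/2 and Ȟ^2(U;F) ≅ 0


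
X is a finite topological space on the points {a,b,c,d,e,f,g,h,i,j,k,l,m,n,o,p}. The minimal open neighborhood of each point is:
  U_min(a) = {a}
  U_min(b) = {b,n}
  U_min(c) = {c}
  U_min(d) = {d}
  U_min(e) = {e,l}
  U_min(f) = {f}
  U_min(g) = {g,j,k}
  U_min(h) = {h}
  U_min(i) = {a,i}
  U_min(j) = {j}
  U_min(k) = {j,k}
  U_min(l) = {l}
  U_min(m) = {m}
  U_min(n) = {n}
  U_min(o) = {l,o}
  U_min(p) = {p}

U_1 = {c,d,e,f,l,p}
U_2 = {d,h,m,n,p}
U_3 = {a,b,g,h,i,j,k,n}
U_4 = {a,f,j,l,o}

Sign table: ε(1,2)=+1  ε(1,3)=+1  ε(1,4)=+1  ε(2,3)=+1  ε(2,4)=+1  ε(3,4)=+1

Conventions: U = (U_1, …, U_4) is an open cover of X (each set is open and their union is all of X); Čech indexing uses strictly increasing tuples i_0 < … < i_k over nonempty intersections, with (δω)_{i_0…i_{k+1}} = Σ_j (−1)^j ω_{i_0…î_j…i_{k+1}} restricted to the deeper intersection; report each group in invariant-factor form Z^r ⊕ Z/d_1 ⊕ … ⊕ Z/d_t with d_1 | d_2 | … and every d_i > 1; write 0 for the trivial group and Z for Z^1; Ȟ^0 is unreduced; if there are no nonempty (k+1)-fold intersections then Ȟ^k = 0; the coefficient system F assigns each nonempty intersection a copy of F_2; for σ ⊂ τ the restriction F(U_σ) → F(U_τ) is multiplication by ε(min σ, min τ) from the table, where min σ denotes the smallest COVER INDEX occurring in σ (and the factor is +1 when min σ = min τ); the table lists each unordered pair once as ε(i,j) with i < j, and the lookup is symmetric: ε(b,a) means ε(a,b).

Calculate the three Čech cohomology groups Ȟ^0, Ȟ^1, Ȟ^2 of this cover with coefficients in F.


Ȟ^0(U;F) ≅ Z/2; Ȟ^1(U;F) ≅ Z/2; Ȟ^2(U;F) ≅ 0

nerve of the cover:
  U12={d,p} U14={f,l} U23={h,n} U34={a,j}
C dims 4,4; δ0: rk_F2 3
Ȟ^0 = (4 − 3) − 0 = 1, so Ȟ^0 ≅ Z/2
Ȟ^1 = (4 − 0) − 3 = 1, so Ȟ^1 ≅ Z/2
Ȟ^2 = (0 − 0) − 0 = 0, so Ȟ^2 ≅ 0


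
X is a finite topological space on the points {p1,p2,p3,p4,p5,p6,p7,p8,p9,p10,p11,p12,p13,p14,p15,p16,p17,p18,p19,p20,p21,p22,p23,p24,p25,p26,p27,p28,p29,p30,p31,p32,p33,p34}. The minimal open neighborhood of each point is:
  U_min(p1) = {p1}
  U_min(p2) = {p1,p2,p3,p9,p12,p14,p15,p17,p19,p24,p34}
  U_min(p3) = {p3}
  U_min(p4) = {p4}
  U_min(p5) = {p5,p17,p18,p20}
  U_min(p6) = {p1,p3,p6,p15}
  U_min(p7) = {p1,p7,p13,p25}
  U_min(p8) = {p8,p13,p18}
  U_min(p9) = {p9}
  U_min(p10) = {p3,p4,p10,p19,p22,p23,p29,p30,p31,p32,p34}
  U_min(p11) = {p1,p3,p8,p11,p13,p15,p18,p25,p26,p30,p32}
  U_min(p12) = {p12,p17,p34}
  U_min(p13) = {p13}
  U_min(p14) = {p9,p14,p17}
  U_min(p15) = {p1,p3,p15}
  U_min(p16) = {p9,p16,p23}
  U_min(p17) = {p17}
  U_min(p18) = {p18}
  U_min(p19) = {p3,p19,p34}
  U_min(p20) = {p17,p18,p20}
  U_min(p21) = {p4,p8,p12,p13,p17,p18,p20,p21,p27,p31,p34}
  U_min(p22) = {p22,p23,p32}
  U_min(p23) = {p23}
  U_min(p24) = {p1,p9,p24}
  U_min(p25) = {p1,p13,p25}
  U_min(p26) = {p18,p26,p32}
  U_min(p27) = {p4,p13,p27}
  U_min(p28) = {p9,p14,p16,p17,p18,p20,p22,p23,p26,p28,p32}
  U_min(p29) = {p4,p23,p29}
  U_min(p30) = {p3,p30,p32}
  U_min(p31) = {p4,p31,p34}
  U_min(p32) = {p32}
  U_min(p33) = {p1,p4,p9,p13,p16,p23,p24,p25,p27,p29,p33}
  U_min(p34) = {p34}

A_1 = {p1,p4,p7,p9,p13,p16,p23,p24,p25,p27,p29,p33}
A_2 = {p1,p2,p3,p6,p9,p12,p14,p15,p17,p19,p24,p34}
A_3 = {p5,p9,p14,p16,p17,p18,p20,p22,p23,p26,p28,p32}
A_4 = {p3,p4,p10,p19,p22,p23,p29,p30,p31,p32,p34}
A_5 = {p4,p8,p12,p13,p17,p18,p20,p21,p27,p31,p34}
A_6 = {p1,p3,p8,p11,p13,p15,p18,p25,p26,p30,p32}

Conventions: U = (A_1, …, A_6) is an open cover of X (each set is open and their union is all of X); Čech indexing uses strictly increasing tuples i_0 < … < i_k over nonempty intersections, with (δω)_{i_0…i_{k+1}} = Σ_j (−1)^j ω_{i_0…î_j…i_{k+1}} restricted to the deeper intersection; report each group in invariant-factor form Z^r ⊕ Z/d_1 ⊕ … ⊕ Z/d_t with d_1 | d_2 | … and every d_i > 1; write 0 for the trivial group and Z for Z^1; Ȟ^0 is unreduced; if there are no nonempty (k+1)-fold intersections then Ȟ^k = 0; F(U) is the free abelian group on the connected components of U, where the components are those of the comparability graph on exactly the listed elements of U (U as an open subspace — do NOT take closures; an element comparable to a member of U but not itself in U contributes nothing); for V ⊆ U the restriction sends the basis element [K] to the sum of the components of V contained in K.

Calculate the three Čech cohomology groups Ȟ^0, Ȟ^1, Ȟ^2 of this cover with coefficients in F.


Ȟ^0 = Z,  Ȟ^1 = 0,  Ȟ^2 = Z/2

cover nerve:
  A12={p1,p9,p24} A13={p9,p16,p23} A14={p4,p23,p29} A15={p4,p13,p27} A16={p1,p13,p25} A23={p9,p14,p17} A24={p3,p19,p34} A25={p12,p17,p34} A26={p1,p3,p15} A34={p22,p23,p32} A35={p17,p18,p20} A36={p18,p26,p32} A45={p4,p31,p34} A46={p3,p30,p32} A56={p8,p13,p18}
  A123={p9} A126={p1} A134={p23} A145={p4} A156={p13} A235={p17} A245={p34} A246={p3} A346={p32} A356={p18}
components per intersection:
  A1: {p1,p4,p7,p9,p13,p16,p23,p24,p25,p27,p29,p33}
  A2: {p1,p2,p3,p6,p9,p12,p14,p15,p17,p19,p24,p34}
  A3: {p5,p9,p14,p16,p17,p18,p20,p22,p23,p26,p28,p32}
  A4: {p3,p4,p10,p19,p22,p23,p29,p30,p31,p32,p34}
  A5: {p4,p8,p12,p13,p17,p18,p20,p21,p27,p31,p34}
  A6: {p1,p3,p8,p11,p13,p15,p18,p25,p26,p30,p32}
  A12: {p1,p9,p24}
  A13: {p9,p16,p23}
  A14: {p4,p23,p29}
  A15: {p4,p13,p27}
  A16: {p1,p13,p25}
  A23: {p9,p14,p17}
  A24: {p3,p19,p34}
  A25: {p12,p17,p34}
  A26: {p1,p3,p15}
  A34: {p22,p23,p32}
  A35: {p17,p18,p20}
  A36: {p18,p26,p32}
  A45: {p4,p31,p34}
  A46: {p3,p30,p32}
  A56: {p8,p13,p18}
  A123: {p9}
  A126: {p1}
  A134: {p23}
  A145: {p4}
  A156: {p13}
  A235: {p17}
  A245: {p34}
  A246: {p3}
  A346: {p32}
  A356: {p18}
C dims 6,15,10; δ0: rk 5, SNF 1^5; δ1: rk 10, SNF 1^9·2
Ȟ^0: (6−5)−0=1 ⇒ Z
Ȟ^1: (15−10)−5=0 ⇒ 0
Ȟ^2: (10−0)−10=0 plus torsion [2] ⇒ Z/2


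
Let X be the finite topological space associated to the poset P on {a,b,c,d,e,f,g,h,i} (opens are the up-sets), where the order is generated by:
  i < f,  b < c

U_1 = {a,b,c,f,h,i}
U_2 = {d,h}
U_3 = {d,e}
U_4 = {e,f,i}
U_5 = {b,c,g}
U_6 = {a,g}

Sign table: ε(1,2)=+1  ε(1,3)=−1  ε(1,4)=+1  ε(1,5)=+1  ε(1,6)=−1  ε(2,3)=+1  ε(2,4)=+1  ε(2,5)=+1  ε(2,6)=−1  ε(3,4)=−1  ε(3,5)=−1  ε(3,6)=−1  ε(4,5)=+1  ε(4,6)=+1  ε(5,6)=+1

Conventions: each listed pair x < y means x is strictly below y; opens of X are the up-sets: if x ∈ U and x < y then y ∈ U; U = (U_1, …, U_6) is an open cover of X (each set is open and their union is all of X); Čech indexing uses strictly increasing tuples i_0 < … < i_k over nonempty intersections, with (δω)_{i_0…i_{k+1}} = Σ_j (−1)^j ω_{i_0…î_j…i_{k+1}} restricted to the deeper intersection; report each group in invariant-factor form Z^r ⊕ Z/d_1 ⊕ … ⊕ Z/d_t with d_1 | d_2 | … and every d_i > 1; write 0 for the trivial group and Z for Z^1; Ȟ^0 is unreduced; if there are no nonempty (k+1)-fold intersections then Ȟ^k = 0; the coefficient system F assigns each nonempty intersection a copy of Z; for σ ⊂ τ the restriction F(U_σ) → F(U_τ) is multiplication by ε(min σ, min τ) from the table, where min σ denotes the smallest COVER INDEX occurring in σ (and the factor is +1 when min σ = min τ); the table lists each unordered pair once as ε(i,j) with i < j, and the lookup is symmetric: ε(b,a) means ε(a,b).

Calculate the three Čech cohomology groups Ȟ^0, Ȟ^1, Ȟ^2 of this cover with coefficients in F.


nonempty intersections:
  U12={h} U14={f,i} U15={b,c} U16={a} U23={d} U34={e} U56={g}
C dims 6,7; δ0: rk 6, SNF 1^5·2
Ȟ^0: (6−6)−0=0 ⇒ 0
Ȟ^1: (7−0)−6=1 plus torsion [2] ⇒ Z ⊕ Z/2
Ȟ^2: (0−0)−0=0 ⇒ 0

Ȟ^0(U;F) ≅ 0, Ȟ^1(U;F) ≅ Z ⊕ Z/2 and Ȟ^2(U;F) ≅ 0


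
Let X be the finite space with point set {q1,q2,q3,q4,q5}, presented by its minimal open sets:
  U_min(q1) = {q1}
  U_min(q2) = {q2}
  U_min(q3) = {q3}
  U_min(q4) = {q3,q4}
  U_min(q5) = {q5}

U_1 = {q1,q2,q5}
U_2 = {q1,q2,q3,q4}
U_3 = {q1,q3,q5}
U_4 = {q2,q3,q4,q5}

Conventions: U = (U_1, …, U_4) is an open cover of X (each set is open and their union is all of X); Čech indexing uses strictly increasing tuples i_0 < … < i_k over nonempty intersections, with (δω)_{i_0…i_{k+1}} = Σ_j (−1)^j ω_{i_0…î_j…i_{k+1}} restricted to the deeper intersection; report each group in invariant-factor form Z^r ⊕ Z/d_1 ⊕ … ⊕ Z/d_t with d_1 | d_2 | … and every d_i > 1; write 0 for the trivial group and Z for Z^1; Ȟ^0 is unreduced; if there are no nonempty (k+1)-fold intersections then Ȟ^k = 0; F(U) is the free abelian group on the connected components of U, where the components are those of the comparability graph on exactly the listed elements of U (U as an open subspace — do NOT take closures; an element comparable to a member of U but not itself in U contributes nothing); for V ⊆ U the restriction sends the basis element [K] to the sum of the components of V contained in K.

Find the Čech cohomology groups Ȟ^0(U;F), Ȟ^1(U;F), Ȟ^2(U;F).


Ȟ^0 = Z^4,  Ȟ^1 = 0,  Ȟ^2 = 0

cover nerve:
  U12={q1,q2} U13={q1,q5} U14={q2,q5} U23={q1,q3} U24={q2,q3,q4} U34={q3,q5}
  U123={q1} U124={q2} U134={q5} U234={q3}
components per intersection:
  U1: {q1} {q2} {q5}
  U2: {q1} {q2} {q3,q4}
  U3: {q1} {q3} {q5}
  U4: {q2} {q3,q4} {q5}
  U12: {q1} {q2}
  U13: {q1} {q5}
  U14: {q2} {q5}
  U23: {q1} {q3}
  U24: {q2} {q3,q4}
  U34: {q3} {q5}
  U123: {q1}
  U124: {q2}
  U134: {q5}
  U234: {q3}
C dims 12,12,4; δ0: rk 8, SNF 1^8; δ1: rk 4, SNF 1^4
Ȟ^0: (12−8)−0=4 ⇒ Z^4
Ȟ^1: (12−4)−8=0 ⇒ 0
Ȟ^2: (4−0)−4=0 ⇒ 0


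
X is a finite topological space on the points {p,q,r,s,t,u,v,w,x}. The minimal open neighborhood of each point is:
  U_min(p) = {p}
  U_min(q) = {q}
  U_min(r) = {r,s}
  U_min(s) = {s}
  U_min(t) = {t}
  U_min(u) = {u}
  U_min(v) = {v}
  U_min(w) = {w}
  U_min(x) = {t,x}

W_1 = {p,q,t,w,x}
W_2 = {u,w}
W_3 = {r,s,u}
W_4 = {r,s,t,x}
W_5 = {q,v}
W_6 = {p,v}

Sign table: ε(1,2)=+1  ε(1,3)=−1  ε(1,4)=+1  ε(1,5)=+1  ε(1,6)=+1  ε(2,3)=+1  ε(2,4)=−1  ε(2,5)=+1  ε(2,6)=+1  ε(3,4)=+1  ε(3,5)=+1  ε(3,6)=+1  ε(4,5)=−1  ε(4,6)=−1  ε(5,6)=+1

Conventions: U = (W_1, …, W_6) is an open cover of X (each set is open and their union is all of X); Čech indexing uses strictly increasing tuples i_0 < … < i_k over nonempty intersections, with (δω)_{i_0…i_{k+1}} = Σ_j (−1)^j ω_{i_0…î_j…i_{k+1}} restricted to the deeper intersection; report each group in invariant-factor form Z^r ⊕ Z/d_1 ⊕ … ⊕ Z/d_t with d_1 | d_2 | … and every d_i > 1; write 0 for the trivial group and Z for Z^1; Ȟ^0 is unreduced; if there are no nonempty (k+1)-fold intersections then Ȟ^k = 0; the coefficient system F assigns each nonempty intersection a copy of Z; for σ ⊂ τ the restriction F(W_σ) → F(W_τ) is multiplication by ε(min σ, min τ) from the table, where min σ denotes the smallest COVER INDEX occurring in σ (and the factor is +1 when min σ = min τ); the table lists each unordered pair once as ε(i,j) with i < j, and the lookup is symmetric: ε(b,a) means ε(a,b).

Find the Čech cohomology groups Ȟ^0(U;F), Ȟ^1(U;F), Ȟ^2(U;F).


Ȟ^0(U;F) ≅ Z,  Ȟ^1(U;F) ≅ Z^2,  Ȟ^2(U;F) ≅ 0

nonempty overlaps:
  W12={w} W14={t,x} W15={q} W16={p} W23={u} W34={r,s} W56={v}
C dims 6,7; δ0: rk 5, SNF 1^5
degree 0: 6−5−0 = 1 → Ȟ^0 ≅ Z
degree 1: 7−0−5 = 2 → Ȟ^1 ≅ Z^2
degree 2: 0−0−0 = 0 → Ȟ^2 ≅ 0


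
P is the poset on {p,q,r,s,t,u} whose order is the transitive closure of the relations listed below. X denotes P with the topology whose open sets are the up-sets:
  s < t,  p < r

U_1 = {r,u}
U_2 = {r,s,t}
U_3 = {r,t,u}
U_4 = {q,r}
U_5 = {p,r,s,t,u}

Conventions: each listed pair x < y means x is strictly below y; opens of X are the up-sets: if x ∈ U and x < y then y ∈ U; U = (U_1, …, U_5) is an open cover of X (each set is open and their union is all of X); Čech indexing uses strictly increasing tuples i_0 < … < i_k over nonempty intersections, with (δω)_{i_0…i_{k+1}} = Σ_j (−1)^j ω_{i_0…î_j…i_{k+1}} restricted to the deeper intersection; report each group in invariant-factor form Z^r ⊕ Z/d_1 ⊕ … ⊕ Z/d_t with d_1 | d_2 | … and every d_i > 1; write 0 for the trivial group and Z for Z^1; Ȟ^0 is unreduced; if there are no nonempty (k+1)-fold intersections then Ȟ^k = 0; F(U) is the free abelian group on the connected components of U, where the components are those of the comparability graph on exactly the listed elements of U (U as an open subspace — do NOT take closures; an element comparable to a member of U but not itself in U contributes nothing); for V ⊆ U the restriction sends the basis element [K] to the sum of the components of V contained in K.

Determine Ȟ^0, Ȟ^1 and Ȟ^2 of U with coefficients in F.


Ȟ^0(U;F) ≅ Z^4, Ȟ^1(U;F) ≅ 0, Ȟ^2(U;F) ≅ 0

intersection data:
  U12={r} U13={r,u} U14={r} U15={r,u} U23={r,t} U24={r} U25={r,s,t} U34={r} U35={r,t,u} U45={r}
  U123={r} U124={r} U125={r} U134={r} U135={r,u} U145={r} U234={r} U235={r,t} U245={r} U345={r}
  U1234={r} U1235={r} U1245={r} U1345={r} U2345={r}
  U12345={r}
components per intersection:
  U1: {r} {u}
  U2: {r} {s,t}
  U3: {r} {t} {u}
  U4: {q} {r}
  U5: {p,r} {s,t} {u}
  U12: {r}
  U13: {r} {u}
  U14: {r}
  U15: {r} {u}
  U23: {r} {t}
  U24: {r}
  U25: {r} {s,t}
  U34: {r}
  U35: {r} {t} {u}
  U45: {r}
  U123: {r}
  U124: {r}
  U125: {r}
  U134: {r}
  U135: {r} {u}
  U145: {r}
  U234: {r}
  U235: {r} {t}
  U245: {r}
  U345: {r}
  U1234: {r}
  U1235: {r}
  U1245: {r}
  U1345: {r}
  U2345: {r}
  U12345: {r}
C dims 12,16,12,5; δ0: rk 8, SNF 1^8; δ1: rk 8, SNF 1^8; δ2: rk 4, SNF 1^4
Ȟ^0 = (12 − 8) − 0 = 4, so Ȟ^0 ≅ Z^4
Ȟ^1 = (16 − 8) − 8 = 0, so Ȟ^1 ≅ 0
Ȟ^2 = (12 − 4) − 8 = 0, so Ȟ^2 ≅ 0


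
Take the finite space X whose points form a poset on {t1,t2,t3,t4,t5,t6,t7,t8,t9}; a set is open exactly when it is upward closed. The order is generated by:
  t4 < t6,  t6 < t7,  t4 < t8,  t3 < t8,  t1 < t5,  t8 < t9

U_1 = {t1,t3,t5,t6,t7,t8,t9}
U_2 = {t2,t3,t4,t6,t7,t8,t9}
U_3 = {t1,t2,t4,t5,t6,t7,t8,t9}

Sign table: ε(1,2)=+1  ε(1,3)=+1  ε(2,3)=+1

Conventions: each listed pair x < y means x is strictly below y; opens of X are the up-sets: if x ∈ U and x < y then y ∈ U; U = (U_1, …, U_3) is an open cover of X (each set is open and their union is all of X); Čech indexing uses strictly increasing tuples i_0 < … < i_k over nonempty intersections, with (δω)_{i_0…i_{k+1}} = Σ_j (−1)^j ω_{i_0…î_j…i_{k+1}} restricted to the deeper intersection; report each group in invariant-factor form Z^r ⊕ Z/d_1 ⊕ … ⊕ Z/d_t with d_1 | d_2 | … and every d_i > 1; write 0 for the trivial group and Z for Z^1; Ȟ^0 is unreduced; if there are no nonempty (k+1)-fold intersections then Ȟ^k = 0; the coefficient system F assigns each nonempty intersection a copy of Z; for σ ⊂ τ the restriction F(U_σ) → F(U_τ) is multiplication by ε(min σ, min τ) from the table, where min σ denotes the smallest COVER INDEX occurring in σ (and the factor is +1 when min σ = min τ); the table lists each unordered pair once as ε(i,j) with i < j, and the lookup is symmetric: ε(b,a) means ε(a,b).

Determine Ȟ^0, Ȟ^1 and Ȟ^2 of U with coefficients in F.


cover nerve:
  U12={t3,t6,t7,t8,t9} U13={t1,t5,t6,t7,t8,t9} U23={t2,t4,t6,t7,t8,t9}
  U123={t6,t7,t8,t9}
C dims 3,3,1; δ0: rk 2, SNF 1^2; δ1: rk 1, SNF 1^1
Ȟ^0: (3−2)−0=1 ⇒ Z
Ȟ^1: (3−1)−2=0 ⇒ 0
Ȟ^2: (1−0)−1=0 ⇒ 0

Ȟ^0 = Z; Ȟ^1 = 0; Ȟ^2 = 0
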